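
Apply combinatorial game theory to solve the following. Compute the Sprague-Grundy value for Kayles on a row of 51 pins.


Kayles: a move removes 1 or 2 adjacent pins from a contiguous row.
Removing pins from a row of k leaves two independent rows (a, b) with a + b = k - 1 (one pin) or a + b = k - 2 (two pins); an end removal gives a = 0.
By Sprague-Grundy, G(k) = mex{ G(a) XOR G(b) } over all these splits. G(0) = 0.
G(1): splits (0,0):0^0=0 -> mex({0}) = 1
G(2): splits (0,1):0^1=1 (0,0):0^0=0 -> mex({0, 1}) = 2
G(3): splits (0,2):0^2=2 (1,1):1^1=0 (0,1):0^1=1 -> mex({0, 1, 2}) = 3
G(4): splits (0,3):0^3=3 (1,2):1^2=3 (0,2):0^2=2 (1,1):1^1=0 -> mex({0, 2, 3}) = 1
G(5): splits (0,4):0^1=1 (1,3):1^3=2 (2,2):2^2=0 (0,3):0^3=3 (1,2):1^2=3 -> mex({0, 1, 2, 3}) = 4
G(6) = mex({0, 1, 2, 4}) = 3
G(7) = mex({0, 1, 3, 4, 5}) = 2
G(8) = mex({0, 2, 3, 5, 6}) = 1
G(9) = mex({0, 1, 2, 3, 6, 7}) = 4
G(10) = mex({0, 1, 3, 4, 5, 7}) = 2
G(11) = mex({0, 1, 2, 3, 4, 5}) = 6
G(12) = mex({0, 1, 2, 3, 5, 6, 7}) = 4
G(13) = mex({0, 2, 3, 4, 6, 7}) = 1
G(14) = mex({0, 1, 4, 5, 6, 7}) = 2
G(15) = mex({0, 1, 2, 3, 4, 5, 6}) = 7
G(16) = mex({0, 2, 3, 5, 6, 7}) = 1
G(17) = mex({0, 1, 2, 3, 5, 6, 7}) = 4
G(18) = mex({0, 1, 2, 4, 5, 6}) = 3
G(19) = mex({0, 1, 3, 4, 5, 7}) = 2
G(20) = mex({0, 2, 3, 4, 5, 6, 7}) = 1
G(21) = mex({0, 1, 2, 3, 5, 6, 7}) = 4
G(22) = mex({0, 1, 2, 3, 4, 5, 7}) = 6
G(23) = mex({0, 1, 2, 3, 4, 5, 6}) = 7
G(24) = mex({0, 1, 2, 3, 5, 6, 7}) = 4
G(25) = mex({0, 2, 3, 4, 6, 7}) = 1
G(26) = mex({0, 1, 3, 4, 5, 6, 7}) = 2
G(27) = mex({0, 1, 2, 3, 4, 5, 6, 7}) = 8
G(28) = mex({0, 1, 2, 3, 4, 6, 7, 8}) = 5
G(29) = mex({0, 1, 2, 3, 5, 6, 7, 8, 9}) = 4
G(30) = mex({0, 1, 2, 3, 4, 5, 6, 9, 10}) = 7
G(31) = mex({0, 1, 3, 4, 5, 7, 10, 11}) = 2
G(32) = mex({0, 2, 3, 4, 5, 6, 7, 9, 11}) = 1
G(33) = mex({0, 1, 2, 3, 4, 5, 6, 7, 9, 12}) = 8
G(34) = mex({0, 1, 2, 3, 4, 5, 7, 8, 11, 12}) = 6
G(35) = mex({0, 1, 2, 3, 4, 5, 6, 8, 9, 10, 11}) = 7
G(36) = mex({0, 1, 2, 3, 5, 6, 7, 9, 10}) = 4
G(37) = mex({0, 2, 3, 4, 6, 7, 9, 10, 11, 12}) = 1
G(38) = mex({0, 1, 3, 4, 5, 6, 7, 9, 10, 11, 12}) = 2
G(39) = mex({0, 1, 2, 4, 5, 6, 7, 9, 10, 12, 14}) = 3
G(40) = mex({0, 2, 3, 4, 6, 7, 11, 12, 14}) = 1
G(41) = mex({0, 1, 2, 3, 5, 6, 7, 9, 10, 11, 12}) = 4
G(42) = mex({0, 1, 2, 3, 4, 5, 6, 9, 10}) = 7
G(43) = mex({0, 1, 3, 4, 5, 7, 9, 10, 12, 15}) = 2
G(44) = mex({0, 2, 3, 4, 5, 6, 7, 9, 10, 12, 15}) = 1
G(45) = mex({0, 1, 2, 3, 4, 5, 6, 7, 9, 10, 12, 14}) = 8
G(46) = mex({0, 1, 3, 4, 5, 7, 8, 11, 12, 14}) = 2
G(47) = mex({0, 1, 2, 3, 4, 5, 6, 8, 9, 10, 11, 12}) = 7
G(48) = mex({0, 1, 2, 3, 5, 6, 7, 9, 10}) = 4
G(49) = mex({0, 2, 3, 4, 6, 7, 9, 10, 11, 12, 15}) = 1
G(50) = mex({0, 1, 4, 5, 6, 7, 9, 11, 12, 14, 15}) = 2
G(51) = mex({0, 1, 2, 3, 4, 5, 6, 7, 9, 12, 14, 15}) = 8
Therefore G(51) = 8.

8


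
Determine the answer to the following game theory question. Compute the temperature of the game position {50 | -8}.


The game is {50 | -8}, a switch {a | b} with numbers a > b.
Cooling {a | b} by t gives {a - t | b + t}, which stops being hot when a - t = b + t, i.e. at t = (a - b)/2. So the temperature of a switch is (a - b)/2.
Temperature = (Left option - Right option) / 2
= (50 - (-8)) / 2
= 58 / 2
= 29

29


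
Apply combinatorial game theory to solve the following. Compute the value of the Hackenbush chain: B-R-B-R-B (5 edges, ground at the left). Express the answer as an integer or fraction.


Edges (from ground): B-R-B-R-B
By Berlekamp's sign-expansion rule, a Blue-Red Hackenbush stalk has the value of the surreal number whose sign sequence is the edge sequence with B -> + and R -> -.
Sign sequence: +-+-+
Trace the sign expansion in the surreal number tree, starting from 0:
Edge 1: B (sign +) -> bounds (0, +inf), value = 1
Edge 2: R (sign -) -> bounds (0, 1), value = 1/2
Edge 3: B (sign +) -> bounds (1/2, 1), value = 3/4
Edge 4: R (sign -) -> bounds (1/2, 3/4), value = 5/8
Edge 5: B (sign +) -> bounds (5/8, 3/4), value = 11/16
Game value = 11/16

11/16


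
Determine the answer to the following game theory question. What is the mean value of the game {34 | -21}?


Game = {34 | -21}, a switch {a | b} with numbers a > b.
Its thermograph has left wall a - t and right wall b + t, which meet at t = (a - b)/2, where both equal (a + b)/2. So the mast (mean value) is at (a + b)/2.
Mean = (34 + (-21))/2 = 13/2 = 13/2

13/2


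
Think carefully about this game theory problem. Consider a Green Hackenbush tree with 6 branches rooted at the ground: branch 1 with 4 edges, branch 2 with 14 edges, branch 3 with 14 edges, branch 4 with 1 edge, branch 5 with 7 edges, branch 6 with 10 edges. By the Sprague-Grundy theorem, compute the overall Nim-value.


The tree has 6 branches from the ground vertex.
In Green Hackenbush, the Nim-value of a simple path of length k is k.
Branch 1: length 4, Nim-value = 4
Branch 2: length 14, Nim-value = 14
Branch 3: length 14, Nim-value = 14
Branch 4: length 1, Nim-value = 1
Branch 5: length 7, Nim-value = 7
Branch 6: length 10, Nim-value = 10
Total Nim-value = XOR of all branch values:
0 XOR 4 = 4
4 XOR 14 = 10
10 XOR 14 = 4
4 XOR 1 = 5
5 XOR 7 = 2
2 XOR 10 = 8
Nim-value of the tree = 8

8


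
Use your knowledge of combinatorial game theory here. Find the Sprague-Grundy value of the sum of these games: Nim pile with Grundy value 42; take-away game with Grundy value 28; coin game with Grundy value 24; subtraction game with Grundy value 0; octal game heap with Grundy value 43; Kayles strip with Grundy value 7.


By the Sprague-Grundy theorem, the Grundy value of a sum of games is the XOR of individual Grundy values.
Nim pile: Grundy value = 42. Running XOR: 0 XOR 42 = 42
take-away game: Grundy value = 28. Running XOR: 42 XOR 28 = 54
coin game: Grundy value = 24. Running XOR: 54 XOR 24 = 46
subtraction game: Grundy value = 0. Running XOR: 46 XOR 0 = 46
octal game heap: Grundy value = 43. Running XOR: 46 XOR 43 = 5
Kayles strip: Grundy value = 7. Running XOR: 5 XOR 7 = 2
The combined Grundy value is 2.

2


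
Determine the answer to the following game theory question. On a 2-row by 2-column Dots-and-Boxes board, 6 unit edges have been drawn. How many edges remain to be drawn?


Grid: 2 x 2 boxes, i.e. 3 rows and 3 columns of dots.
Horizontal edges: (rows + 1) * cols = 3 * 2 = 6
Vertical edges: rows * (cols + 1) = 2 * 3 = 6
Total edges: 6 + 6 = 12
Edges drawn: 6
Remaining: 12 - 6 = 6

6


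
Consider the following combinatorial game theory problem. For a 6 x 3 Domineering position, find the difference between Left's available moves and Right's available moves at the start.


Board is 6 x 3 (rows x cols).
Left (vertical) placements: (rows-1) * cols = 5 * 3 = 15
Right (horizontal) placements: rows * (cols-1) = 6 * 2 = 12
Advantage = Left - Right = 15 - 12 = 3

3


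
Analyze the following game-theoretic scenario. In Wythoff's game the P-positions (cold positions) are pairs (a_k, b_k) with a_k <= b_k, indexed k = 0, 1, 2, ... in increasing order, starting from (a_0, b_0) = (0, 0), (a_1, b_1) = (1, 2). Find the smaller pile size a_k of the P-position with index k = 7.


By Wythoff's theorem, a_k = floor(k * phi) and b_k = floor(k * phi^2) = a_k + k, where phi = (1 + sqrt(5))/2 is the golden ratio.
phi = (1 + sqrt(5))/2 = 1.618034
k = 7
k * phi = 7 * 1.618034 = 11.326238
a_7 = floor(k * phi) = 11

11


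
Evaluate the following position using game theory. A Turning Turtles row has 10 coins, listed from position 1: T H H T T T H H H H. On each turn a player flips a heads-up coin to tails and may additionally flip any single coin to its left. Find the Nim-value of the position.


Coins: T H H T T T H H H H
Key fact: a single head at position k behaves exactly like a Nim heap of size k (turning it to T and optionally flipping a coin at j < k corresponds to moving the heap from k to j, or to 0), and heads combine as a disjunctive sum (two heads at the same place would cancel, matching j XOR j = 0). So the Nim-value is the XOR of the 1-indexed positions of the heads.
Face-up positions (1-indexed): [2, 3, 7, 8, 9, 10]
XOR 0 with 2: 0 XOR 2 = 2
XOR 2 with 3: 2 XOR 3 = 1
XOR 1 with 7: 1 XOR 7 = 6
XOR 6 with 8: 6 XOR 8 = 14
XOR 14 with 9: 14 XOR 9 = 7
XOR 7 with 10: 7 XOR 10 = 13
Nim-value = 13

13


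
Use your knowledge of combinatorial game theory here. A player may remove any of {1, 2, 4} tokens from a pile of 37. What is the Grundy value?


The subtraction set is S = {1, 2, 4}.
G(k) = mex{ G(k - s) : s in S, s <= k }. We compute iteratively: G(0) = 0.
G(1) = mex({0}) = 1
G(2) = mex({0, 1}) = 2
G(3) = mex({1, 2}) = 0
G(4) = mex({0, 2}) = 1
G(5) = mex({0, 1}) = 2
G(6) = mex({1, 2}) = 0
Observe that G(3)..G(6) = 0, 1, 2, 0 repeats G(0)..G(3) = 0, 1, 2, 0.
For k >= max(S) = 4, G(k) is determined by the previous 4 values G(k-4)..G(k-1); a window of 4 consecutive values has recurred shifted by 3, so by induction G(k + 3) = G(k) for all k >= 0: the sequence is periodic from the start with period 3.
One period: G(0..2) = 0, 1, 2.
37 mod 3 = 1, so G(37) = G(1) = 1.

1


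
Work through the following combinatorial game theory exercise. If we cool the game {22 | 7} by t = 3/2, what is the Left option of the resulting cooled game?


Original game: {22 | 7} (a switch {a | b} with a > b).
Cooling by t (for t below the temperature (a - b)/2 = 15/2) taxes each move by t: {a | b} cooled by t is {a - t | b + t}.
Cooling amount: t = 3/2
Cooled Left option: 22 - 3/2 = 41/2
Cooled Right option: 7 + 3/2 = 17/2
Cooled game: {41/2 | 17/2}
Left option = 41/2

41/2


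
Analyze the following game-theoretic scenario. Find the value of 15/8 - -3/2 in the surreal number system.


x = 15/8, y = -3/2
Converting to common denominator: 8
x = 15/8, y = -12/8
x - y = 15/8 - -3/2 = 27/8

27/8


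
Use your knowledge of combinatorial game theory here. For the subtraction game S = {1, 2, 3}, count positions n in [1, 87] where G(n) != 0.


Subtraction set S = {1, 2, 3}, so G(n) = n mod 4.
G(n) = 0 when n is a multiple of 4.
Multiples of 4 in [1, 87]: 21
N-positions (nonzero Grundy) = 87 - 21 = 66

66


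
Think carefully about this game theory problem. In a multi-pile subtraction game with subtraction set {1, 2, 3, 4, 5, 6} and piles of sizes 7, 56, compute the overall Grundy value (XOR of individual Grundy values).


Subtraction set: {1, 2, 3, 4, 5, 6}
For this subtraction set, G(n) = n mod 7 (period = max + 1 = 7).
Pile 1 (size 7): G(7) = 7 mod 7 = 0
Pile 2 (size 56): G(56) = 56 mod 7 = 0
Total Grundy value = XOR of all: 0 XOR 0 = 0

0


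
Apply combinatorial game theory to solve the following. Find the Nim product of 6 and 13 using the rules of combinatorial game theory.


Nim multiplication is bilinear over XOR: (u XOR v) * w = (u*w) XOR (v*w).
So we split each operand into its bit components and XOR the pairwise Nim products.
6 = 2 + 4 (as XOR of powers of 2).
13 = 1 + 4 + 8 (as XOR of powers of 2).
Using the standard Nim-product table on single bits:
  2*2 = 3,   2*4 = 8,   2*8 = 12,
  4*4 = 6,   4*8 = 11,  8*8 = 13,
and  1*x = x (identity), k*l = l*k (commutative).
Pairwise Nim products:
  2 * 1 = 2
  2 * 4 = 8
  2 * 8 = 12
  4 * 1 = 4
  4 * 4 = 6
  4 * 8 = 11
XOR them: 2 XOR 8 XOR 12 XOR 4 XOR 6 XOR 11 = 15.
Result: 6 * 13 = 15 (in Nim).

15


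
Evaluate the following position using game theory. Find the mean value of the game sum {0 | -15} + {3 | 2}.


G1 = {0 | -15}, G2 = {3 | 2}
Each is a switch {a | b} with numbers a > b; its mean value is (a + b)/2, and mean value is additive over game sums: m(G1 + G2) = m(G1) + m(G2).
Mean of G1 = (0 + (-15))/2 = -15/2 = -15/2
Mean of G2 = (3 + (2))/2 = 5/2 = 5/2
Mean of G1 + G2 = -15/2 + 5/2 = -5

-5


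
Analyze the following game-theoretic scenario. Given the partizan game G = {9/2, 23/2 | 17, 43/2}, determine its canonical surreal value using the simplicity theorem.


Left options: {9/2, 23/2}, max = 23/2
Right options: {17, 43/2}, min = 17
All options are numbers and max(Left) < min(Right), so by the simplicity theorem the value is the simplest (earliest-born) number strictly between 23/2 and 17.
Integers 12 through 16 all lie strictly between 23/2 and 17.
Among integers, the simplest (lowest birthday = smallest |n|; 0 is born on day 0, +-n on day n) is 12.
No non-integer in the interval can be simpler: if x is a non-integer in the interval, then floor(x) or ceil(x) also lies in the interval (the interval contains an integer), and both are proper prefixes of x's sign expansion, i.e. born earlier. So the game value is 12.
Game value = 12

12


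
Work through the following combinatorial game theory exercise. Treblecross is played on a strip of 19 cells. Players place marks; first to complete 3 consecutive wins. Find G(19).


Treblecross: place X on empty cells; 3-in-a-row wins.
Playing within two cells of an existing X lets the opponent win at once, so sensible play treats the cells i-2..i+2 around each X as dead. The player left with no safe cell loses, so this is a normal-play take-away game on strips of safe cells.
Placing X at cell i (0-indexed) of a strip of k safe cells leaves independent strips of sizes max(0, i-2) and max(0, k-i-3). Hence G(k) = mex{ G(max(0,i-2)) XOR G(max(0,k-i-3)) : 0 <= i < k }, with G(0) = 0.
G(1): splits (0,0):0^0=0 -> mex({0}) = 1
G(2): splits (0,0):0^0=0 -> mex({0}) = 1
G(3): splits (0,0):0^0=0 -> mex({0}) = 1
G(4): splits (0,1):0^1=1 (0,0):0^0=0 -> mex({0, 1}) = 2
G(5): splits (0,2):0^1=1 (0,1):0^1=1 (0,0):0^0=0 -> mex({0, 1}) = 2
G(6) = mex({1}) = 0
G(7) = mex({0, 1, 2}) = 3
G(8) = mex({0, 1, 2}) = 3
G(9) = mex({0, 2}) = 1
G(10) = mex({0, 2, 3}) = 1
G(11) = mex({0, 3}) = 1
G(12) = mex({1, 3}) = 0
G(13) = mex({0, 1, 2, 3}) = 4
G(14) = mex({0, 1, 2}) = 3
G(15) = mex({0, 1, 2}) = 3
G(16) = mex({0, 1, 2, 4}) = 3
G(17) = mex({0, 1, 3, 4}) = 2
G(18) = mex({0, 1, 3, 4}) = 2
G(19) = mex({0, 1, 3, 5}) = 2
Therefore G(19) = 2.

2


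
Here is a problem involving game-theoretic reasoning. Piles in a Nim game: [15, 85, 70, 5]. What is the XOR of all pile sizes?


We need the XOR (exclusive or) of all pile sizes.
After XOR-ing pile 1 (size 15): 0 XOR 15 = 15
After XOR-ing pile 2 (size 85): 15 XOR 85 = 90
After XOR-ing pile 3 (size 70): 90 XOR 70 = 28
After XOR-ing pile 4 (size 5): 28 XOR 5 = 25
The Nim-value of this position is 25.

25


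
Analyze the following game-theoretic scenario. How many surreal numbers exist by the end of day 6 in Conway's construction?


Day 0: {|} = 0 is born. Count = 1.
Day n: the number of surreal numbers born by day n is 2^(n+1) - 1.
By day 0: 2^1 - 1 = 1
By day 1: 2^2 - 1 = 3
By day 2: 2^3 - 1 = 7
By day 3: 2^4 - 1 = 15
By day 4: 2^5 - 1 = 31
By day 5: 2^6 - 1 = 63
By day 6: 2^7 - 1 = 127
By day 6: 127 surreal numbers.

127


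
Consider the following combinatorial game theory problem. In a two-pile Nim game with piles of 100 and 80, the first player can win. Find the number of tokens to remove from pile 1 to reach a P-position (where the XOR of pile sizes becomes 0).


Piles: 100 and 80
Current XOR: 100 XOR 80 = 52 (non-zero, so this is an N-position).
To make the XOR zero, we need to find a move that balances the piles.
For pile 1 (size 100): target = 100 XOR 52 = 80
We reduce pile 1 from 100 to 80.
Tokens removed: 100 - 80 = 20
Verification: 80 XOR 80 = 0

20


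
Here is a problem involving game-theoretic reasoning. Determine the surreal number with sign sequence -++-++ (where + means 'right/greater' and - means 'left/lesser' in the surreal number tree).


Sign expansion: -++-++
Rule: track bounds (lo, hi), initially (-inf, +inf). On '+', the current value becomes lo and we move to the simplest number in (value, hi): value + 1 if hi = +inf, otherwise the midpoint (value + hi)/2. On '-', the current value becomes hi and we move to value - 1 if lo = -inf, otherwise the midpoint (lo + value)/2.
Start at 0.
Step 1: sign = -, move left. Bounds: (-inf, 0). Value = -1
Step 2: sign = +, move right. Bounds: (-1, 0). Value = -1/2
Step 3: sign = +, move right. Bounds: (-1/2, 0). Value = -1/4
Step 4: sign = -, move left. Bounds: (-1/2, -1/4). Value = -3/8
Step 5: sign = +, move right. Bounds: (-3/8, -1/4). Value = -5/16
Step 6: sign = +, move right. Bounds: (-5/16, -1/4). Value = -9/32
The surreal number with sign expansion -++-++ is -9/32.

-9/32


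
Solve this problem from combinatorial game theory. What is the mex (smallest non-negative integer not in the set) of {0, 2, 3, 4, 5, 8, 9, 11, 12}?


Set = {0, 2, 3, 4, 5, 8, 9, 11, 12}
0 is in the set.
1 is NOT in the set. This is the mex.
mex = 1

1


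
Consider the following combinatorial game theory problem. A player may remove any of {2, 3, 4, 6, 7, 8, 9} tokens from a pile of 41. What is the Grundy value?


The subtraction set is S = {2, 3, 4, 6, 7, 8, 9}.
G(k) = mex{ G(k - s) : s in S, s <= k }. We compute iteratively: G(0) = 0.
G(1) = mex({}) = 0
G(2) = mex({0}) = 1
G(3) = mex({0}) = 1
G(4) = mex({0, 1}) = 2
G(5) = mex({0, 1}) = 2
G(6) = mex({0, 1, 2}) = 3
G(7) = mex({0, 1, 2}) = 3
G(8) = mex({0, 1, 2, 3}) = 4
G(9) = mex({0, 1, 2, 3}) = 4
G(10) = mex({0, 1, 2, 3, 4}) = 5
G(11) = mex({1, 2, 3, 4}) = 0
G(12) = mex({1, 2, 3, 4, 5}) = 0
G(13) = mex({0, 2, 3, 4, 5}) = 1
G(14) = mex({0, 2, 3, 4, 5}) = 1
G(15) = mex({0, 1, 3, 4}) = 2
G(16) = mex({0, 1, 3, 4, 5}) = 2
G(17) = mex({0, 1, 2, 4, 5}) = 3
G(18) = mex({0, 1, 2, 4, 5}) = 3
G(19) = mex({0, 1, 2, 3, 5}) = 4
Observe that G(11)..G(19) = 0, 0, 1, 1, 2, 2, 3, 3, 4 repeats G(0)..G(8) = 0, 0, 1, 1, 2, 2, 3, 3, 4.
For k >= max(S) = 9, G(k) is determined by the previous 9 values G(k-9)..G(k-1); a window of 9 consecutive values has recurred shifted by 11, so by induction G(k + 11) = G(k) for all k >= 0: the sequence is periodic from the start with period 11.
One period: G(0..10) = 0, 0, 1, 1, 2, 2, 3, 3, 4, 4, 5.
41 mod 11 = 8, so G(41) = G(8) = 4.

4


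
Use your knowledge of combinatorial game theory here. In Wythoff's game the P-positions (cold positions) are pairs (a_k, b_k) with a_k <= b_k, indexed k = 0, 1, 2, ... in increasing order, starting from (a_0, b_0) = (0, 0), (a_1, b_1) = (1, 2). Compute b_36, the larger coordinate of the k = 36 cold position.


By Wythoff's theorem, a_k = floor(k * phi) and b_k = floor(k * phi^2) = a_k + k, where phi = (1 + sqrt(5))/2 is the golden ratio.
phi = (1 + sqrt(5))/2 = 1.618034
phi^2 = phi + 1 = 2.618034
k = 36
k * phi^2 = 36 * 2.618034 = 94.249224
b_36 = floor(k * phi^2) = 94 (check: a_36 + k = 58 + 36 = 94)

94


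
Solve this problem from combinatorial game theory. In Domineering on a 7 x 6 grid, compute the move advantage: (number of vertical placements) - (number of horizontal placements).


Board is 7 x 6 (rows x cols).
Left (vertical) placements: (rows-1) * cols = 6 * 6 = 36
Right (horizontal) placements: rows * (cols-1) = 7 * 5 = 35
Advantage = Left - Right = 36 - 35 = 1

1


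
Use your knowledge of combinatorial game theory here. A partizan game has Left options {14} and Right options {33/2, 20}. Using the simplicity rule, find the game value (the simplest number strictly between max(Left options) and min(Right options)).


Left options: {14}, max = 14
Right options: {33/2, 20}, min = 33/2
All options are numbers and max(Left) < min(Right), so by the simplicity theorem the value is the simplest (earliest-born) number strictly between 14 and 33/2.
Integers 15 through 16 all lie strictly between 14 and 33/2.
Among integers, the simplest (lowest birthday = smallest |n|; 0 is born on day 0, +-n on day n) is 15.
No non-integer in the interval can be simpler: if x is a non-integer in the interval, then floor(x) or ceil(x) also lies in the interval (the interval contains an integer), and both are proper prefixes of x's sign expansion, i.e. born earlier. So the game value is 15.
Game value = 15

15


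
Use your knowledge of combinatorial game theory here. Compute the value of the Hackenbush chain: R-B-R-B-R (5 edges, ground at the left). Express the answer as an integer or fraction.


Edges (from ground): R-B-R-B-R
By Berlekamp's sign-expansion rule, a Blue-Red Hackenbush stalk has the value of the surreal number whose sign sequence is the edge sequence with B -> + and R -> -.
Sign sequence: -+-+-
Trace the sign expansion in the surreal number tree, starting from 0:
Edge 1: R (sign -) -> bounds (-inf, 0), value = -1
Edge 2: B (sign +) -> bounds (-1, 0), value = -1/2
Edge 3: R (sign -) -> bounds (-1, -1/2), value = -3/4
Edge 4: B (sign +) -> bounds (-3/4, -1/2), value = -5/8
Edge 5: R (sign -) -> bounds (-3/4, -5/8), value = -11/16
Game value = -11/16

-11/16


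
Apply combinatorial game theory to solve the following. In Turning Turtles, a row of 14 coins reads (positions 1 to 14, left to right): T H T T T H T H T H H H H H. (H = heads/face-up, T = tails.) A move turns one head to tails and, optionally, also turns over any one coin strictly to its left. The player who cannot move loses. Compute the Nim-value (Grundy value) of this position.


Coins: T H T T T H T H T H H H H H
Key fact: a single head at position k behaves exactly like a Nim heap of size k (turning it to T and optionally flipping a coin at j < k corresponds to moving the heap from k to j, or to 0), and heads combine as a disjunctive sum (two heads at the same place would cancel, matching j XOR j = 0). So the Nim-value is the XOR of the 1-indexed positions of the heads.
Face-up positions (1-indexed): [2, 6, 8, 10, 11, 12, 13, 14]
XOR 0 with 2: 0 XOR 2 = 2
XOR 2 with 6: 2 XOR 6 = 4
XOR 4 with 8: 4 XOR 8 = 12
XOR 12 with 10: 12 XOR 10 = 6
XOR 6 with 11: 6 XOR 11 = 13
XOR 13 with 12: 13 XOR 12 = 1
XOR 1 with 13: 1 XOR 13 = 12
XOR 12 with 14: 12 XOR 14 = 2
Nim-value = 2

2


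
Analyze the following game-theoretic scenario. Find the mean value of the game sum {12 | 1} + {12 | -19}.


G1 = {12 | 1}, G2 = {12 | -19}
Each is a switch {a | b} with numbers a > b; its mean value is (a + b)/2, and mean value is additive over game sums: m(G1 + G2) = m(G1) + m(G2).
Mean of G1 = (12 + (1))/2 = 13/2 = 13/2
Mean of G2 = (12 + (-19))/2 = -7/2 = -7/2
Mean of G1 + G2 = 13/2 + -7/2 = 3

3


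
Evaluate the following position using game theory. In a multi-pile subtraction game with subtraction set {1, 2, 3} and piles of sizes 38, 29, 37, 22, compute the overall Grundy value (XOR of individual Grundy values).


Subtraction set: {1, 2, 3}
For this subtraction set, G(n) = n mod 4 (period = max + 1 = 4).
Pile 1 (size 38): G(38) = 38 mod 4 = 2
Pile 2 (size 29): G(29) = 29 mod 4 = 1
Pile 3 (size 37): G(37) = 37 mod 4 = 1
Pile 4 (size 22): G(22) = 22 mod 4 = 2
Total Grundy value = XOR of all: 2 XOR 1 XOR 1 XOR 2 = 0

0


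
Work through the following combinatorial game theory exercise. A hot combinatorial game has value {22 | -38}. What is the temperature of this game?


The game is {22 | -38}, a switch {a | b} with numbers a > b.
Cooling {a | b} by t gives {a - t | b + t}, which stops being hot when a - t = b + t, i.e. at t = (a - b)/2. So the temperature of a switch is (a - b)/2.
Temperature = (Left option - Right option) / 2
= (22 - (-38)) / 2
= 60 / 2
= 30

30


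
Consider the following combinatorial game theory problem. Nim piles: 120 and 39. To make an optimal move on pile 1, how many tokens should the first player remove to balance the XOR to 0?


Piles: 120 and 39
Current XOR: 120 XOR 39 = 95 (non-zero, so this is an N-position).
To make the XOR zero, we need to find a move that balances the piles.
For pile 1 (size 120): target = 120 XOR 95 = 39
We reduce pile 1 from 120 to 39.
Tokens removed: 120 - 39 = 81
Verification: 39 XOR 39 = 0

81


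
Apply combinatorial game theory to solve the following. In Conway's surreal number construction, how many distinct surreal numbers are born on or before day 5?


Day 0: {|} = 0 is born. Count = 1.
Day n: the number of surreal numbers born by day n is 2^(n+1) - 1.
By day 0: 2^1 - 1 = 1
By day 1: 2^2 - 1 = 3
By day 2: 2^3 - 1 = 7
By day 3: 2^4 - 1 = 15
By day 4: 2^5 - 1 = 31
By day 5: 2^6 - 1 = 63
By day 5: 63 surreal numbers.

63


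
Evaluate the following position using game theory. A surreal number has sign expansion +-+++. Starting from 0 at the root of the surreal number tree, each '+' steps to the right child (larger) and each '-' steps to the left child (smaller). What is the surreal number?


Sign expansion: +-+++
Rule: track bounds (lo, hi), initially (-inf, +inf). On '+', the current value becomes lo and we move to the simplest number in (value, hi): value + 1 if hi = +inf, otherwise the midpoint (value + hi)/2. On '-', the current value becomes hi and we move to value - 1 if lo = -inf, otherwise the midpoint (lo + value)/2.
Start at 0.
Step 1: sign = +, move right. Bounds: (0, +inf). Value = 1
Step 2: sign = -, move left. Bounds: (0, 1). Value = 1/2
Step 3: sign = +, move right. Bounds: (1/2, 1). Value = 3/4
Step 4: sign = +, move right. Bounds: (3/4, 1). Value = 7/8
Step 5: sign = +, move right. Bounds: (7/8, 1). Value = 15/16
The surreal number with sign expansion +-+++ is 15/16.

15/16


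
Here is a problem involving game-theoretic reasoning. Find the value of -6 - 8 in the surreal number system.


x = -6, y = 8
x - y = -6 - 8 = -14

-14


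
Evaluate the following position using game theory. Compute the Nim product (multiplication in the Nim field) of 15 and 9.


Nim multiplication is bilinear over XOR: (u XOR v) * w = (u*w) XOR (v*w).
So we split each operand into its bit components and XOR the pairwise Nim products.
15 = 1 + 2 + 4 + 8 (as XOR of powers of 2).
9 = 1 + 8 (as XOR of powers of 2).
Using the standard Nim-product table on single bits:
  2*2 = 3,   2*4 = 8,   2*8 = 12,
  4*4 = 6,   4*8 = 11,  8*8 = 13,
and  1*x = x (identity), k*l = l*k (commutative).
Pairwise Nim products:
  1 * 1 = 1
  1 * 8 = 8
  2 * 1 = 2
  2 * 8 = 12
  4 * 1 = 4
  4 * 8 = 11
  8 * 1 = 8
  8 * 8 = 13
XOR them: 1 XOR 8 XOR 2 XOR 12 XOR 4 XOR 11 XOR 8 XOR 13 = 13.
Result: 15 * 9 = 13 (in Nim).

13


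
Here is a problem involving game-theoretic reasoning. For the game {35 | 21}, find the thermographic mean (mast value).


Game = {35 | 21}, a switch {a | b} with numbers a > b.
Its thermograph has left wall a - t and right wall b + t, which meet at t = (a - b)/2, where both equal (a + b)/2. So the mast (mean value) is at (a + b)/2.
Mean = (35 + (21))/2 = 56/2 = 28

28


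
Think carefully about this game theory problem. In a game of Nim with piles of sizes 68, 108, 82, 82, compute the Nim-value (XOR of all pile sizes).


We need the XOR (exclusive or) of all pile sizes.
After XOR-ing pile 1 (size 68): 0 XOR 68 = 68
After XOR-ing pile 2 (size 108): 68 XOR 108 = 40
After XOR-ing pile 3 (size 82): 40 XOR 82 = 122
After XOR-ing pile 4 (size 82): 122 XOR 82 = 40
The Nim-value of this position is 40.

40


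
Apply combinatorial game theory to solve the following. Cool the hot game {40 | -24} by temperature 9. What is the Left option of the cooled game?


Original game: {40 | -24} (a switch {a | b} with a > b).
Cooling by t (for t below the temperature (a - b)/2 = 32) taxes each move by t: {a | b} cooled by t is {a - t | b + t}.
Cooling amount: t = 9
Cooled Left option: 40 - 9 = 31
Cooled Right option: -24 + 9 = -15
Cooled game: {31 | -15}
Left option = 31

31


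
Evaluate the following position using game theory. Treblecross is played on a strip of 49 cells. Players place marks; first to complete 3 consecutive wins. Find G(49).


Treblecross: place X on empty cells; 3-in-a-row wins.
Playing within two cells of an existing X lets the opponent win at once, so sensible play treats the cells i-2..i+2 around each X as dead. The player left with no safe cell loses, so this is a normal-play take-away game on strips of safe cells.
Placing X at cell i (0-indexed) of a strip of k safe cells leaves independent strips of sizes max(0, i-2) and max(0, k-i-3). Hence G(k) = mex{ G(max(0,i-2)) XOR G(max(0,k-i-3)) : 0 <= i < k }, with G(0) = 0.
G(1): splits (0,0):0^0=0 -> mex({0}) = 1
G(2): splits (0,0):0^0=0 -> mex({0}) = 1
G(3): splits (0,0):0^0=0 -> mex({0}) = 1
G(4): splits (0,1):0^1=1 (0,0):0^0=0 -> mex({0, 1}) = 2
G(5): splits (0,2):0^1=1 (0,1):0^1=1 (0,0):0^0=0 -> mex({0, 1}) = 2
G(6) = mex({1}) = 0
G(7) = mex({0, 1, 2}) = 3
G(8) = mex({0, 1, 2}) = 3
G(9) = mex({0, 2}) = 1
G(10) = mex({0, 2, 3}) = 1
G(11) = mex({0, 3}) = 1
G(12) = mex({1, 3}) = 0
G(13) = mex({0, 1, 2, 3}) = 4
G(14) = mex({0, 1, 2}) = 3
G(15) = mex({0, 1, 2}) = 3
G(16) = mex({0, 1, 2, 4}) = 3
G(17) = mex({0, 1, 3, 4}) = 2
G(18) = mex({0, 1, 3, 4}) = 2
G(19) = mex({0, 1, 3, 5}) = 2
G(20) = mex({0, 1, 2, 3, 5}) = 4
G(21) = mex({0, 1, 2, 3, 5}) = 4
G(22) = mex({1, 2, 6}) = 0
G(23) = mex({0, 1, 2, 3, 4, 6}) = 5
G(24) = mex({0, 1, 2, 3, 4}) = 5
G(25) = mex({0, 1, 3, 4, 7}) = 2
G(26) = mex({0, 1, 3, 4, 5, 7}) = 2
G(27) = mex({0, 1, 3, 5}) = 2
G(28) = mex({0, 1, 2, 5}) = 3
G(29) = mex({0, 1, 2, 4, 5, 6}) = 3
G(30) = mex({1, 2, 4, 6}) = 0
G(31) = mex({0, 1, 2, 3, 4, 6}) = 5
G(32) = mex({1, 2, 3, 4, 7}) = 0
G(33) = mex({0, 3, 7}) = 1
G(34) = mex({0, 2, 3, 5, 7}) = 1
G(35) = mex({0, 2, 3, 5, 6}) = 1
G(36) = mex({0, 1, 2, 5, 6}) = 3
G(37) = mex({0, 1, 2, 4, 5, 6}) = 3
G(38) = mex({0, 1, 2, 4}) = 3
G(39) = mex({0, 1, 2, 3, 4, 7}) = 5
G(40) = mex({0, 1, 2, 3, 4, 5, 7}) = 6
G(41) = mex({0, 1, 2, 3, 5, 7}) = 4
G(42) = mex({0, 1, 2, 3, 5, 6, 7}) = 4
G(43) = mex({0, 2, 3, 5, 6}) = 1
G(44) = mex({1, 2, 3, 4, 5, 6}) = 0
G(45) = mex({0, 1, 2, 3, 4, 6, 7}) = 5
G(46) = mex({0, 1, 2, 3, 4, 7}) = 5
G(47) = mex({0, 1, 2, 3, 4, 5, 7}) = 6
G(48) = mex({0, 1, 2, 3, 4, 5, 7}) = 6
G(49) = mex({0, 1, 3, 4, 5, 7}) = 2
Therefore G(49) = 2.

2


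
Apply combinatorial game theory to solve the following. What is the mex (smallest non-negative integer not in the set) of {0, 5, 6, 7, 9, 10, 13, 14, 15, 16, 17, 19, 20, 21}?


Set = {0, 5, 6, 7, 9, 10, 13, 14, 15, 16, 17, 19, 20, 21}
0 is in the set.
1 is NOT in the set. This is the mex.
mex = 1

1


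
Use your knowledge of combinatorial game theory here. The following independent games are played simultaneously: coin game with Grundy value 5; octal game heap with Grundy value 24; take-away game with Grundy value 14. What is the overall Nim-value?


By the Sprague-Grundy theorem, the Grundy value of a sum of games is the XOR of individual Grundy values.
coin game: Grundy value = 5. Running XOR: 0 XOR 5 = 5
octal game heap: Grundy value = 24. Running XOR: 5 XOR 24 = 29
take-away game: Grundy value = 14. Running XOR: 29 XOR 14 = 19
The combined Grundy value is 19.

19


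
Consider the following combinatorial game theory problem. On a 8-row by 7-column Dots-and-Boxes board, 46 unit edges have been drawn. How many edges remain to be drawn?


Grid: 8 x 7 boxes, i.e. 9 rows and 8 columns of dots.
Horizontal edges: (rows + 1) * cols = 9 * 7 = 63
Vertical edges: rows * (cols + 1) = 8 * 8 = 64
Total edges: 63 + 64 = 127
Edges drawn: 46
Remaining: 127 - 46 = 81

81


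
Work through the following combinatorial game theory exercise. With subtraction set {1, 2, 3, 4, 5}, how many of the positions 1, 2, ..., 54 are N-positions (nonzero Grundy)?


Subtraction set S = {1, 2, 3, 4, 5}, so G(n) = n mod 6.
G(n) = 0 when n is a multiple of 6.
Multiples of 6 in [1, 54]: 9
N-positions (nonzero Grundy) = 54 - 9 = 45

45


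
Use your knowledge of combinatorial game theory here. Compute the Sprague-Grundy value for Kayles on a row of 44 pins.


Kayles: a move removes 1 or 2 adjacent pins from a contiguous row.
Removing pins from a row of k leaves two independent rows (a, b) with a + b = k - 1 (one pin) or a + b = k - 2 (two pins); an end removal gives a = 0.
By Sprague-Grundy, G(k) = mex{ G(a) XOR G(b) } over all these splits. G(0) = 0.
G(1): splits (0,0):0^0=0 -> mex({0}) = 1
G(2): splits (0,1):0^1=1 (0,0):0^0=0 -> mex({0, 1}) = 2
G(3): splits (0,2):0^2=2 (1,1):1^1=0 (0,1):0^1=1 -> mex({0, 1, 2}) = 3
G(4): splits (0,3):0^3=3 (1,2):1^2=3 (0,2):0^2=2 (1,1):1^1=0 -> mex({0, 2, 3}) = 1
G(5): splits (0,4):0^1=1 (1,3):1^3=2 (2,2):2^2=0 (0,3):0^3=3 (1,2):1^2=3 -> mex({0, 1, 2, 3}) = 4
G(6) = mex({0, 1, 2, 4}) = 3
G(7) = mex({0, 1, 3, 4, 5}) = 2
G(8) = mex({0, 2, 3, 5, 6}) = 1
G(9) = mex({0, 1, 2, 3, 6, 7}) = 4
G(10) = mex({0, 1, 3, 4, 5, 7}) = 2
G(11) = mex({0, 1, 2, 3, 4, 5}) = 6
G(12) = mex({0, 1, 2, 3, 5, 6, 7}) = 4
G(13) = mex({0, 2, 3, 4, 6, 7}) = 1
G(14) = mex({0, 1, 4, 5, 6, 7}) = 2
G(15) = mex({0, 1, 2, 3, 4, 5, 6}) = 7
G(16) = mex({0, 2, 3, 5, 6, 7}) = 1
G(17) = mex({0, 1, 2, 3, 5, 6, 7}) = 4
G(18) = mex({0, 1, 2, 4, 5, 6}) = 3
G(19) = mex({0, 1, 3, 4, 5, 7}) = 2
G(20) = mex({0, 2, 3, 4, 5, 6, 7}) = 1
G(21) = mex({0, 1, 2, 3, 5, 6, 7}) = 4
G(22) = mex({0, 1, 2, 3, 4, 5, 7}) = 6
G(23) = mex({0, 1, 2, 3, 4, 5, 6}) = 7
G(24) = mex({0, 1, 2, 3, 5, 6, 7}) = 4
G(25) = mex({0, 2, 3, 4, 6, 7}) = 1
G(26) = mex({0, 1, 3, 4, 5, 6, 7}) = 2
G(27) = mex({0, 1, 2, 3, 4, 5, 6, 7}) = 8
G(28) = mex({0, 1, 2, 3, 4, 6, 7, 8}) = 5
G(29) = mex({0, 1, 2, 3, 5, 6, 7, 8, 9}) = 4
G(30) = mex({0, 1, 2, 3, 4, 5, 6, 9, 10}) = 7
G(31) = mex({0, 1, 3, 4, 5, 7, 10, 11}) = 2
G(32) = mex({0, 2, 3, 4, 5, 6, 7, 9, 11}) = 1
G(33) = mex({0, 1, 2, 3, 4, 5, 6, 7, 9, 12}) = 8
G(34) = mex({0, 1, 2, 3, 4, 5, 7, 8, 11, 12}) = 6
G(35) = mex({0, 1, 2, 3, 4, 5, 6, 8, 9, 10, 11}) = 7
G(36) = mex({0, 1, 2, 3, 5, 6, 7, 9, 10}) = 4
G(37) = mex({0, 2, 3, 4, 6, 7, 9, 10, 11, 12}) = 1
G(38) = mex({0, 1, 3, 4, 5, 6, 7, 9, 10, 11, 12}) = 2
G(39) = mex({0, 1, 2, 4, 5, 6, 7, 9, 10, 12, 14}) = 3
G(40) = mex({0, 2, 3, 4, 6, 7, 11, 12, 14}) = 1
G(41) = mex({0, 1, 2, 3, 5, 6, 7, 9, 10, 11, 12}) = 4
G(42) = mex({0, 1, 2, 3, 4, 5, 6, 9, 10}) = 7
G(43) = mex({0, 1, 3, 4, 5, 7, 9, 10, 12, 15}) = 2
G(44) = mex({0, 2, 3, 4, 5, 6, 7, 9, 10, 12, 15}) = 1
Therefore G(44) = 1.

1


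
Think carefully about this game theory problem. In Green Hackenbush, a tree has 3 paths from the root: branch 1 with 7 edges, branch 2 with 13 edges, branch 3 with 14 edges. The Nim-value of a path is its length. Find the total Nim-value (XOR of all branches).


The tree has 3 branches from the ground vertex.
In Green Hackenbush, the Nim-value of a simple path of length k is k.
Branch 1: length 7, Nim-value = 7
Branch 2: length 13, Nim-value = 13
Branch 3: length 14, Nim-value = 14
Total Nim-value = XOR of all branch values:
0 XOR 7 = 7
7 XOR 13 = 10
10 XOR 14 = 4
Nim-value of the tree = 4

4


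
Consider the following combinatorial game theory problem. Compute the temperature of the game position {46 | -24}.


The game is {46 | -24}, a switch {a | b} with numbers a > b.
Cooling {a | b} by t gives {a - t | b + t}, which stops being hot when a - t = b + t, i.e. at t = (a - b)/2. So the temperature of a switch is (a - b)/2.
Temperature = (Left option - Right option) / 2
= (46 - (-24)) / 2
= 70 / 2
= 35

35


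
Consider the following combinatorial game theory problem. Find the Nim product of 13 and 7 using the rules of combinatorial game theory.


Nim multiplication is bilinear over XOR: (u XOR v) * w = (u*w) XOR (v*w).
So we split each operand into its bit components and XOR the pairwise Nim products.
13 = 1 + 4 + 8 (as XOR of powers of 2).
7 = 1 + 2 + 4 (as XOR of powers of 2).
Using the standard Nim-product table on single bits:
  2*2 = 3,   2*4 = 8,   2*8 = 12,
  4*4 = 6,   4*8 = 11,  8*8 = 13,
and  1*x = x (identity), k*l = l*k (commutative).
Pairwise Nim products:
  1 * 1 = 1
  1 * 2 = 2
  1 * 4 = 4
  4 * 1 = 4
  4 * 2 = 8
  4 * 4 = 6
  8 * 1 = 8
  8 * 2 = 12
  8 * 4 = 11
XOR them: 1 XOR 2 XOR 4 XOR 4 XOR 8 XOR 6 XOR 8 XOR 12 XOR 11 = 2.
Result: 13 * 7 = 2 (in Nim).

2


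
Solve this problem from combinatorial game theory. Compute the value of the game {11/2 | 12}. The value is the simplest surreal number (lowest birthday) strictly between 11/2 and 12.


Left options: {11/2}, max = 11/2
Right options: {12}, min = 12
All options are numbers and max(Left) < min(Right), so by the simplicity theorem the value is the simplest (earliest-born) number strictly between 11/2 and 12.
Integers 6 through 11 all lie strictly between 11/2 and 12.
Among integers, the simplest (lowest birthday = smallest |n|; 0 is born on day 0, +-n on day n) is 6.
No non-integer in the interval can be simpler: if x is a non-integer in the interval, then floor(x) or ceil(x) also lies in the interval (the interval contains an integer), and both are proper prefixes of x's sign expansion, i.e. born earlier. So the game value is 6.
Game value = 6

6


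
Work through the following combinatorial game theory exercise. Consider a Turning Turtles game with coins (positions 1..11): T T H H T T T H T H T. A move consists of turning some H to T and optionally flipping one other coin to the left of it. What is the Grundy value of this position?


Coins: T T H H T T T H T H T
Key fact: a single head at position k behaves exactly like a Nim heap of size k (turning it to T and optionally flipping a coin at j < k corresponds to moving the heap from k to j, or to 0), and heads combine as a disjunctive sum (two heads at the same place would cancel, matching j XOR j = 0). So the Nim-value is the XOR of the 1-indexed positions of the heads.
Face-up positions (1-indexed): [3, 4, 8, 10]
XOR 0 with 3: 0 XOR 3 = 3
XOR 3 with 4: 3 XOR 4 = 7
XOR 7 with 8: 7 XOR 8 = 15
XOR 15 with 10: 15 XOR 10 = 5
Nim-value = 5

5


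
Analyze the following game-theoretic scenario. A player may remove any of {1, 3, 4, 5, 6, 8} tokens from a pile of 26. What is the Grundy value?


The subtraction set is S = {1, 3, 4, 5, 6, 8}.
G(k) = mex{ G(k - s) : s in S, s <= k }. We compute iteratively: G(0) = 0.
G(1) = mex({0}) = 1
G(2) = mex({1}) = 0
G(3) = mex({0}) = 1
G(4) = mex({0, 1}) = 2
G(5) = mex({0, 1, 2}) = 3
G(6) = mex({0, 1, 3}) = 2
G(7) = mex({0, 1, 2}) = 3
G(8) = mex({0, 1, 2, 3}) = 4
G(9) = mex({1, 2, 3, 4}) = 0
G(10) = mex({0, 2, 3}) = 1
G(11) = mex({1, 2, 3, 4}) = 0
G(12) = mex({0, 2, 3, 4}) = 1
G(13) = mex({0, 1, 3, 4}) = 2
G(14) = mex({0, 1, 2, 4}) = 3
G(15) = mex({0, 1, 3}) = 2
G(16) = mex({0, 1, 2, 4}) = 3
Observe that G(9)..G(16) = 0, 1, 0, 1, 2, 3, 2, 3 repeats G(0)..G(7) = 0, 1, 0, 1, 2, 3, 2, 3.
For k >= max(S) = 8, G(k) is determined by the previous 8 values G(k-8)..G(k-1); a window of 8 consecutive values has recurred shifted by 9, so by induction G(k + 9) = G(k) for all k >= 0: the sequence is periodic from the start with period 9.
One period: G(0..8) = 0, 1, 0, 1, 2, 3, 2, 3, 4.
26 mod 9 = 8, so G(26) = G(8) = 4.

4


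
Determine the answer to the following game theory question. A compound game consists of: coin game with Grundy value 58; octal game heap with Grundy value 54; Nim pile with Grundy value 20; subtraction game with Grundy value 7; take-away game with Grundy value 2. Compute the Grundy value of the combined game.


By the Sprague-Grundy theorem, the Grundy value of a sum of games is the XOR of individual Grundy values.
coin game: Grundy value = 58. Running XOR: 0 XOR 58 = 58
octal game heap: Grundy value = 54. Running XOR: 58 XOR 54 = 12
Nim pile: Grundy value = 20. Running XOR: 12 XOR 20 = 24
subtraction game: Grundy value = 7. Running XOR: 24 XOR 7 = 31
take-away game: Grundy value = 2. Running XOR: 31 XOR 2 = 29
The combined Grundy value is 29.

29


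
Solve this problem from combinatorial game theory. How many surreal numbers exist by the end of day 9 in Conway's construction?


Day 0: {|} = 0 is born. Count = 1.
Day n: the number of surreal numbers born by day n is 2^(n+1) - 1.
By day 0: 2^1 - 1 = 1
By day 1: 2^2 - 1 = 3
By day 2: 2^3 - 1 = 7
By day 3: 2^4 - 1 = 15
By day 4: 2^5 - 1 = 31
By day 5: 2^6 - 1 = 63
By day 6: 2^7 - 1 = 127
By day 7: 2^8 - 1 = 255
By day 8: 2^9 - 1 = 511
By day 9: 2^10 - 1 = 1023
By day 9: 1023 surreal numbers.

1023


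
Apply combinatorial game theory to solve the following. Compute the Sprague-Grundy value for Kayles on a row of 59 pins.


Kayles: a move removes 1 or 2 adjacent pins from a contiguous row.
Removing pins from a row of k leaves two independent rows (a, b) with a + b = k - 1 (one pin) or a + b = k - 2 (two pins); an end removal gives a = 0.
By Sprague-Grundy, G(k) = mex{ G(a) XOR G(b) } over all these splits. G(0) = 0.
G(1): splits (0,0):0^0=0 -> mex({0}) = 1
G(2): splits (0,1):0^1=1 (0,0):0^0=0 -> mex({0, 1}) = 2
G(3): splits (0,2):0^2=2 (1,1):1^1=0 (0,1):0^1=1 -> mex({0, 1, 2}) = 3
G(4): splits (0,3):0^3=3 (1,2):1^2=3 (0,2):0^2=2 (1,1):1^1=0 -> mex({0, 2, 3}) = 1
G(5): splits (0,4):0^1=1 (1,3):1^3=2 (2,2):2^2=0 (0,3):0^3=3 (1,2):1^2=3 -> mex({0, 1, 2, 3}) = 4
G(6) = mex({0, 1, 2, 4}) = 3
G(7) = mex({0, 1, 3, 4, 5}) = 2
G(8) = mex({0, 2, 3, 5, 6}) = 1
G(9) = mex({0, 1, 2, 3, 6, 7}) = 4
G(10) = mex({0, 1, 3, 4, 5, 7}) = 2
G(11) = mex({0, 1, 2, 3, 4, 5}) = 6
G(12) = mex({0, 1, 2, 3, 5, 6, 7}) = 4
G(13) = mex({0, 2, 3, 4, 6, 7}) = 1
G(14) = mex({0, 1, 4, 5, 6, 7}) = 2
G(15) = mex({0, 1, 2, 3, 4, 5, 6}) = 7
G(16) = mex({0, 2, 3, 5, 6, 7}) = 1
G(17) = mex({0, 1, 2, 3, 5, 6, 7}) = 4
G(18) = mex({0, 1, 2, 4, 5, 6}) = 3
G(19) = mex({0, 1, 3, 4, 5, 7}) = 2
G(20) = mex({0, 2, 3, 4, 5, 6, 7}) = 1
G(21) = mex({0, 1, 2, 3, 5, 6, 7}) = 4
G(22) = mex({0, 1, 2, 3, 4, 5, 7}) = 6
G(23) = mex({0, 1, 2, 3, 4, 5, 6}) = 7
G(24) = mex({0, 1, 2, 3, 5, 6, 7}) = 4
G(25) = mex({0, 2, 3, 4, 6, 7}) = 1
G(26) = mex({0, 1, 3, 4, 5, 6, 7}) = 2
G(27) = mex({0, 1, 2, 3, 4, 5, 6, 7}) = 8
G(28) = mex({0, 1, 2, 3, 4, 6, 7, 8}) = 5
G(29) = mex({0, 1, 2, 3, 5, 6, 7, 8, 9}) = 4
G(30) = mex({0, 1, 2, 3, 4, 5, 6, 9, 10}) = 7
G(31) = mex({0, 1, 3, 4, 5, 7, 10, 11}) = 2
G(32) = mex({0, 2, 3, 4, 5, 6, 7, 9, 11}) = 1
G(33) = mex({0, 1, 2, 3, 4, 5, 6, 7, 9, 12}) = 8
G(34) = mex({0, 1, 2, 3, 4, 5, 7, 8, 11, 12}) = 6
G(35) = mex({0, 1, 2, 3, 4, 5, 6, 8, 9, 10, 11}) = 7
G(36) = mex({0, 1, 2, 3, 5, 6, 7, 9, 10}) = 4
G(37) = mex({0, 2, 3, 4, 6, 7, 9, 10, 11, 12}) = 1
G(38) = mex({0, 1, 3, 4, 5, 6, 7, 9, 10, 11, 12}) = 2
G(39) = mex({0, 1, 2, 4, 5, 6, 7, 9, 10, 12, 14}) = 3
G(40) = mex({0, 2, 3, 4, 6, 7, 11, 12, 14}) = 1
G(41) = mex({0, 1, 2, 3, 5, 6, 7, 9, 10, 11, 12}) = 4
G(42) = mex({0, 1, 2, 3, 4, 5, 6, 9, 10}) = 7
G(43) = mex({0, 1, 3, 4, 5, 7, 9, 10, 12, 15}) = 2
G(44) = mex({0, 2, 3, 4, 5, 6, 7, 9, 10, 12, 15}) = 1
G(45) = mex({0, 1, 2, 3, 4, 5, 6, 7, 9, 10, 12, 14}) = 8
G(46) = mex({0, 1, 3, 4, 5, 7, 8, 11, 12, 14}) = 2
G(47) = mex({0, 1, 2, 3, 4, 5, 6, 8, 9, 10, 11, 12}) = 7
G(48) = mex({0, 1, 2, 3, 5, 6, 7, 9, 10}) = 4
G(49) = mex({0, 2, 3, 4, 6, 7, 9, 10, 11, 12, 15}) = 1
G(50) = mex({0, 1, 4, 5, 6, 7, 9, 11, 12, 14, 15}) = 2
G(51) = mex({0, 1, 2, 3, 4, 5, 6, 7, 9, 12, 14, 15}) = 8
G(52) = mex({0, 2, 3, 4, 5, 6, 7, 8, 11, 12, 15}) = 1
G(53) = mex({0, 1, 2, 3, 5, 6, 7, 8, 9, 10, 11, 12}) = 4
G(54) = mex({0, 1, 2, 3, 4, 5, 6, 9, 10}) = 7
G(55) = mex({0, 1, 3, 4, 5, 7, 9, 10, 11, 12}) = 2
G(56) = mex({0, 2, 3, 4, 5, 6, 7, 9, 10, 11, 12, 13, 14}) = 1
G(57) = mex({0, 1, 2, 3, 5, 6, 7, 9, 10, 12, 13, 14, 15}) = 4
G(58) = mex({0, 1, 3, 4, 5, 7, 11, 12, 14, 15}) = 2
G(59) = mex({0, 1, 2, 3, 4, 5, 6, 9, 10, 11, 12, 15}) = 7
Therefore G(59) = 7.

7
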